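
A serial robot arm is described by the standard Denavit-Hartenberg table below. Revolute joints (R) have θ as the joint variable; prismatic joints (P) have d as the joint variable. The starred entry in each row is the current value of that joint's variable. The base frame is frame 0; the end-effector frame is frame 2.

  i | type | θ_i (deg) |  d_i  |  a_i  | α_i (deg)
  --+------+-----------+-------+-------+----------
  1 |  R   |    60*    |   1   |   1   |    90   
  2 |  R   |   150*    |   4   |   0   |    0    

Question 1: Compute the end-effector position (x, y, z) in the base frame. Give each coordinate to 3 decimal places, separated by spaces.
3.964 -1.134 1.000

after link 1: o_1 = (0.5000, 0.8660, 1.0000)
after link 2: o_2 = (3.9641, -1.1340, 1.0000)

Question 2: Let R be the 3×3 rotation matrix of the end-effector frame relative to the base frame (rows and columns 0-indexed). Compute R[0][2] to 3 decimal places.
0.866

End-effector z-axis (col 2 of R) = (0.8660,-0.5000,0.0000)
R[0][2] = 0.8660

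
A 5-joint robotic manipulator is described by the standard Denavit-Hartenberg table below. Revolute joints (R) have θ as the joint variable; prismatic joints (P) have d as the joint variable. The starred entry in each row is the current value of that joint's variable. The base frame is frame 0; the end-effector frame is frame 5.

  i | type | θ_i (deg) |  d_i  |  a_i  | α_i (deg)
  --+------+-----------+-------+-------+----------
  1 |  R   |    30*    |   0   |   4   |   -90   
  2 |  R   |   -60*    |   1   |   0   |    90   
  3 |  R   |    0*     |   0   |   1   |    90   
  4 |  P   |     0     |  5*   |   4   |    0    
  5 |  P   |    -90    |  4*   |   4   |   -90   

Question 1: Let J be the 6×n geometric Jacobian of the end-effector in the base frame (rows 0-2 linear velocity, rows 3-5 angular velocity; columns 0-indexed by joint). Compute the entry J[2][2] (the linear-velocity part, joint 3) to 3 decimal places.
axis z_2 = (-0.7500,-0.4330,0.5000); lever o_n−o_2 = (9.6651,-4.8122,2.3301)
cross product → J_v[:, 2] = (1.3971,6.5801,7.7942)
J_ω[:, 2] = z_2
entry J[2][2] = 7.7942

7.794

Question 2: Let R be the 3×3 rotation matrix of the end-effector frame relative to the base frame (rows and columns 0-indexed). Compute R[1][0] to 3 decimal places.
0.433

End-effector x-axis (col 0 of R) = (0.7500,0.4330,-0.5000)
R[1][0] = 0.4330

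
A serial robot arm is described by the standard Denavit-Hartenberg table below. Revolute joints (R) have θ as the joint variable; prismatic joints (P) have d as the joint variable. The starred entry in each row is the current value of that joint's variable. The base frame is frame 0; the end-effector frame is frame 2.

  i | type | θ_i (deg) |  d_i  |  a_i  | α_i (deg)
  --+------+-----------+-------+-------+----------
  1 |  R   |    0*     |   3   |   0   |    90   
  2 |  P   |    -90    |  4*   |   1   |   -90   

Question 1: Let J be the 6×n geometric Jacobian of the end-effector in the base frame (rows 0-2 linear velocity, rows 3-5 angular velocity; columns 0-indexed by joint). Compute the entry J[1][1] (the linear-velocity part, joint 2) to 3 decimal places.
prismatic axis z_1 = (0.0000,-1.0000,0.0000)
J_v[:, 1] = z_1; J_ω[:, 1] = (0,0,0)
entry J[1][1] = -1.0000

-1.000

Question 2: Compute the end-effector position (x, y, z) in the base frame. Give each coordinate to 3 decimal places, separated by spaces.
after link 1: o_1 = (0.0000, 0.0000, 3.0000)
after link 2: o_2 = (0.0000, -4.0000, 2.0000)

0.000 -4.000 2.000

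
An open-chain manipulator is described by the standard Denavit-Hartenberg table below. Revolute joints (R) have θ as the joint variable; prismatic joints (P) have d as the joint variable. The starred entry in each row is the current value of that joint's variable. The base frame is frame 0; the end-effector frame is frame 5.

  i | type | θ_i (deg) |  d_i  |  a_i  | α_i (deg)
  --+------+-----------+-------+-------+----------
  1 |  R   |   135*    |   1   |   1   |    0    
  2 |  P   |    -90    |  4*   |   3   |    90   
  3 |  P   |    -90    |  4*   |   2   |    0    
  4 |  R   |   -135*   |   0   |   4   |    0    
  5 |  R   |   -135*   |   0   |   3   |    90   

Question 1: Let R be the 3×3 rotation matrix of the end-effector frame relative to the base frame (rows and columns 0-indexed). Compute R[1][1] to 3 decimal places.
-0.707

End-effector y-axis (col 1 of R) = (0.7071,-0.7071,0.0000)
R[1][1] = -0.7071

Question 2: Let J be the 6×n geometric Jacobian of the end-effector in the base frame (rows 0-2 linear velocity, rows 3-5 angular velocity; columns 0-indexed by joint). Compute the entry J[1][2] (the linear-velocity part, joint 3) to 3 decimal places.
-0.707

prismatic axis z_2 = (0.7071,-0.7071,0.0000)
J_v[:, 2] = z_2; J_ω[:, 2] = (0,0,0)
entry J[1][2] = -0.7071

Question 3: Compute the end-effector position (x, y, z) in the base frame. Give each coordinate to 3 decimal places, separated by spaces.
4.364 0.121 5.828

after link 1: o_1 = (-0.7071, 0.7071, 1.0000)
after link 2: o_2 = (1.4142, 2.8284, 5.0000)
after link 3: o_3 = (4.2426, -0.0000, 3.0000)
after link 4: o_4 = (2.2426, -2.0000, 5.8284)
after link 5: o_5 = (4.3640, 0.1213, 5.8284)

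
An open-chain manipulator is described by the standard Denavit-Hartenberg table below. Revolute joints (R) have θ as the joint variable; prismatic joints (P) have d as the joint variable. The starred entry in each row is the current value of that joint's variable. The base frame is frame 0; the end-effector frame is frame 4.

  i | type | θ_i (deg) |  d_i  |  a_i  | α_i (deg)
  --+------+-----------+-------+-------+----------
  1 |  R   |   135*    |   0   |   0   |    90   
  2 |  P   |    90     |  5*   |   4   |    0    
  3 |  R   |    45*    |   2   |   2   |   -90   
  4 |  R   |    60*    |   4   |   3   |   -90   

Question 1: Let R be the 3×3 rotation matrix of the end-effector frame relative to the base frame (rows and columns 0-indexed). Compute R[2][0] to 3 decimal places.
0.354

End-effector x-axis (col 0 of R) = (-0.3624,-0.8624,0.3536)
R[2][0] = 0.3536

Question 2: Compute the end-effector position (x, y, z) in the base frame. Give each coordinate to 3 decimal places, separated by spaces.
after link 1: o_1 = (0.0000, 0.0000, 0.0000)
after link 2: o_2 = (3.5355, 3.5355, 4.0000)
after link 3: o_3 = (5.9497, 3.9497, 5.4142)
after link 4: o_4 = (6.8626, -0.6374, 3.6464)

6.863 -0.637 3.646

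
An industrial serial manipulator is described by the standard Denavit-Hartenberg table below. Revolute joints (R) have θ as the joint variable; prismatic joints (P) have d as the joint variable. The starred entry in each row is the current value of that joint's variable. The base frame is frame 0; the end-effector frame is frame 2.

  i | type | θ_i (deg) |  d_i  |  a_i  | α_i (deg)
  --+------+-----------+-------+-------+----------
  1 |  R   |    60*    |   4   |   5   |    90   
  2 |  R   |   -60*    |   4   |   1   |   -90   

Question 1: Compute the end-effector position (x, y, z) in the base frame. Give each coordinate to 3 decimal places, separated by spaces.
after link 1: o_1 = (2.5000, 4.3301, 4.0000)
after link 2: o_2 = (6.2141, 2.7631, 3.1340)

6.214 2.763 3.134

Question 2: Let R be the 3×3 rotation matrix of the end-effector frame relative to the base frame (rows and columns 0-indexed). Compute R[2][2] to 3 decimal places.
End-effector z-axis (col 2 of R) = (0.4330,0.7500,0.5000)
R[2][2] = 0.5000

0.500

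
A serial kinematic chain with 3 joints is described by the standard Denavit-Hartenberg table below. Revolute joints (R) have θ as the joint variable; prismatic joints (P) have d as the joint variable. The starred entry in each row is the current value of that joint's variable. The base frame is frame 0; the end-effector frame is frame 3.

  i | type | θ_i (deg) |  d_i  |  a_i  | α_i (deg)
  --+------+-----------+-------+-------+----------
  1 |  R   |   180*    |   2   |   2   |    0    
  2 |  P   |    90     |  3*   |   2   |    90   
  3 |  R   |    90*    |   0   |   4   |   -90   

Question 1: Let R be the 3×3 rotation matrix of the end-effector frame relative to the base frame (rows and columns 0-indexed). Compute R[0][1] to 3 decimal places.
1.000

End-effector y-axis (col 1 of R) = (1.0000,-0.0000,-0.0000)
R[0][1] = 1.0000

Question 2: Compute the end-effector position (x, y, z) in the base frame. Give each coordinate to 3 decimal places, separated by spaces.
-2.000 -2.000 9.000

after link 1: o_1 = (-2.0000, 0.0000, 2.0000)
after link 2: o_2 = (-2.0000, -2.0000, 5.0000)
after link 3: o_3 = (-2.0000, -2.0000, 9.0000)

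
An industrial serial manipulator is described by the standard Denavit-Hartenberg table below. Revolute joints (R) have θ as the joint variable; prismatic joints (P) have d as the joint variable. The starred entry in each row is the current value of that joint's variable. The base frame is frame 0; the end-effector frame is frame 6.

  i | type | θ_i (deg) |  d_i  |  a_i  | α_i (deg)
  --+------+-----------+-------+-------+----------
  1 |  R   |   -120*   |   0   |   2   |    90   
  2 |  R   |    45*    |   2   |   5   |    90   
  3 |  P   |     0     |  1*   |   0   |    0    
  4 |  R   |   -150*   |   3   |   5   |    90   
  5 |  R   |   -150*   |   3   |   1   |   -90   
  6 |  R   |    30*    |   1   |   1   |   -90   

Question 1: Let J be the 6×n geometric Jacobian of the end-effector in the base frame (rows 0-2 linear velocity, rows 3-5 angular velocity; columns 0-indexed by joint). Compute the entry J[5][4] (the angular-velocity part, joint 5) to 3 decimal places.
axis z_4 = (-0.5732,0.7392,-0.3536); lever o_n−o_4 = (-1.6220,2.6368,1.0717)
cross product → J_v[:, 4] = (1.7244,1.1877,-0.3125)
J_ω[:, 4] = z_4
entry J[5][4] = -0.3536

-0.354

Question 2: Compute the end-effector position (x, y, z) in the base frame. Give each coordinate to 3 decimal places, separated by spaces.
after link 1: o_1 = (-1.0000, -1.7321, 0.0000)
after link 2: o_2 = (-4.4998, -3.7939, 3.5355)
after link 3: o_3 = (-4.8534, -4.4063, 2.8284)
after link 4: o_4 = (-2.2180, -4.8418, -2.3548)
after link 5: o_5 = (-4.4011, -2.5607, -2.5315)
after link 6: o_6 = (-3.8400, -2.2049, -1.2831)

-3.840 -2.205 -1.283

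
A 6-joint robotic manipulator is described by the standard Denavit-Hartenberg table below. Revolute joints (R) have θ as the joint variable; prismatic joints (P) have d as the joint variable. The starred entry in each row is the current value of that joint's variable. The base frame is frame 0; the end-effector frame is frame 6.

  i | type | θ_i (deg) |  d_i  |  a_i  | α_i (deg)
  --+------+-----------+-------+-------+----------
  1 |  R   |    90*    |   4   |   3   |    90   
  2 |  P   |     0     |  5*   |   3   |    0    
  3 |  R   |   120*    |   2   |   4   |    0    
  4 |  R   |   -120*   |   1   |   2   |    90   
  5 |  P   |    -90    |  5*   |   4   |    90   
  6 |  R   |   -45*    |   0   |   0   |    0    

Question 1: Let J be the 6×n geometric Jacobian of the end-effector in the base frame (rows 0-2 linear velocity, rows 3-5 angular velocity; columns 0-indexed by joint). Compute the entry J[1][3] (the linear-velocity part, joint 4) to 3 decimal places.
axis z_3 = (1.0000,-0.0000,0.0000); lever o_n−o_3 = (-3.0000,2.0000,-5.0000)
cross product → J_v[:, 3] = (0.0000,5.0000,2.0000)
J_ω[:, 3] = z_3
entry J[1][3] = 5.0000

5.000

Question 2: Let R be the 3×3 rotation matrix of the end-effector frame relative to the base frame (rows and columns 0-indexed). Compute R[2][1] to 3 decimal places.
End-effector y-axis (col 1 of R) = (-0.7071,0.0000,-0.7071)
R[2][1] = -0.7071

-0.707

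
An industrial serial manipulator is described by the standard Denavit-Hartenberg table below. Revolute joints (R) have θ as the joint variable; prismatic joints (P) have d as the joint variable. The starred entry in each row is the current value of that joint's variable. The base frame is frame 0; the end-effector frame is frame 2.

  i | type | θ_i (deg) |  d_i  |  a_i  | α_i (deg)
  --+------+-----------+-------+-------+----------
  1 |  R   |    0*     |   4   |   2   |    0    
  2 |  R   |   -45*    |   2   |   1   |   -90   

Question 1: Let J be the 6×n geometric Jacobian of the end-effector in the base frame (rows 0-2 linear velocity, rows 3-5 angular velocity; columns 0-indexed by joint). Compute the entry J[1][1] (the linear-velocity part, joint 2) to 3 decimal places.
axis z_1 = (0.0000,0.0000,1.0000); lever o_n−o_1 = (0.7071,-0.7071,2.0000)
cross product → J_v[:, 1] = (0.7071,0.7071,-0.0000)
J_ω[:, 1] = z_1
entry J[1][1] = 0.7071

0.707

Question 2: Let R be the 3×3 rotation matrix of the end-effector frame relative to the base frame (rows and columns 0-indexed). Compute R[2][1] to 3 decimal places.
End-effector y-axis (col 1 of R) = (0.0000,0.0000,-1.0000)
R[2][1] = -1.0000

-1.000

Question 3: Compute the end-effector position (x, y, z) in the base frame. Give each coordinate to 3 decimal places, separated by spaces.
after link 1: o_1 = (2.0000, 0.0000, 4.0000)
after link 2: o_2 = (2.7071, -0.7071, 6.0000)

2.707 -0.707 6.000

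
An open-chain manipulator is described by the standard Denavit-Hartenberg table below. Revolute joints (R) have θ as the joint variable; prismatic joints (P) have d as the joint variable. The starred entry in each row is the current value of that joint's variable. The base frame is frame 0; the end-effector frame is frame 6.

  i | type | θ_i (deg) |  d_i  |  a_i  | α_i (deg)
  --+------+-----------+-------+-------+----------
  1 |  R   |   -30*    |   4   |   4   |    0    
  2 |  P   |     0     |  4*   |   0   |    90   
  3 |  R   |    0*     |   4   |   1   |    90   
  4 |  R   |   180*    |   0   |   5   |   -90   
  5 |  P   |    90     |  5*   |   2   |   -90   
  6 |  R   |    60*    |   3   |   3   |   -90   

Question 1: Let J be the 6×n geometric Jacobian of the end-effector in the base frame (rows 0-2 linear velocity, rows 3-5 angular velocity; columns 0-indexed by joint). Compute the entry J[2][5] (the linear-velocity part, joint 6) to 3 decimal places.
-2.598

axis z_5 = (0.8660,-0.5000,0.0000); lever o_n−o_5 = (1.2990,-3.7500,1.5000)
cross product → J_v[:, 5] = (-0.7500,-1.2990,-2.5981)
J_ω[:, 5] = z_5
entry J[2][5] = -2.5981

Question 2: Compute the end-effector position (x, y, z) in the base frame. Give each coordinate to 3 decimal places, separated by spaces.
after link 1: o_1 = (3.4641, -2.0000, 4.0000)
after link 2: o_2 = (3.4641, -2.0000, 8.0000)
after link 3: o_3 = (2.3301, -5.9641, 8.0000)
after link 4: o_4 = (-2.0000, -3.4641, 8.0000)
after link 5: o_5 = (0.5000, 0.8660, 10.0000)
after link 6: o_6 = (1.7990, -2.8840, 11.5000)

1.799 -2.884 11.500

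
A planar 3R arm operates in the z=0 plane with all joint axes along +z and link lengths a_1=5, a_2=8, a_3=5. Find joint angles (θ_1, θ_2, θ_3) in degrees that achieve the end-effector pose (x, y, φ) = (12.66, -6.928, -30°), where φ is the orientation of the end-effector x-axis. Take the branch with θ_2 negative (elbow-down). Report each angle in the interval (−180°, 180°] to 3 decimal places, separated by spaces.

30.003 -90.004 30.001

wrist centre = target − a_3·(cos φ, sin φ) = (8.3299, -4.4280)
cos θ_2 = (88.9940−5²−8²)/(2·5·8) = -0.0001; θ_2 = -90.0043° (elbow-down)
β = atan2(-4.4280,8.3299) = -27.9943°; ψ = atan2(-8.0000,4.9994) = -57.9977°
θ_1 = β − ψ = 30.0035°
θ_3 = φ − θ_1 − θ_2 = 30.0008° (wrapped to (-180°,180°])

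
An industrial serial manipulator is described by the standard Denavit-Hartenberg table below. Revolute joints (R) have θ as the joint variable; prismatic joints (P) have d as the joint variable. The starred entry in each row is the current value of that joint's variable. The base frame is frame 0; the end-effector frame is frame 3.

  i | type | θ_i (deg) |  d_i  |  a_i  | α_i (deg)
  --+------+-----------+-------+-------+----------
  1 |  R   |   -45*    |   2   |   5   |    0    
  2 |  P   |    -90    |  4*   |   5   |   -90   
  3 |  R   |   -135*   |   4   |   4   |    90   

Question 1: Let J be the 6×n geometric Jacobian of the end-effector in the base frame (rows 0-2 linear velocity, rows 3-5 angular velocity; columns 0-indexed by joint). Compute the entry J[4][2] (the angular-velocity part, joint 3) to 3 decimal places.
axis z_2 = (0.7071,-0.7071,0.0000); lever o_n−o_2 = (4.8284,-0.8284,2.8284)
cross product → J_v[:, 2] = (-2.0000,-2.0000,2.8284)
J_ω[:, 2] = z_2
entry J[4][2] = -0.7071

-0.707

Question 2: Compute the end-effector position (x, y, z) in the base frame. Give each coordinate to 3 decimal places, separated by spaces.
4.828 -7.899 8.828

after link 1: o_1 = (3.5355, -3.5355, 2.0000)
after link 2: o_2 = (0.0000, -7.0711, 6.0000)
after link 3: o_3 = (4.8284, -7.8995, 8.8284)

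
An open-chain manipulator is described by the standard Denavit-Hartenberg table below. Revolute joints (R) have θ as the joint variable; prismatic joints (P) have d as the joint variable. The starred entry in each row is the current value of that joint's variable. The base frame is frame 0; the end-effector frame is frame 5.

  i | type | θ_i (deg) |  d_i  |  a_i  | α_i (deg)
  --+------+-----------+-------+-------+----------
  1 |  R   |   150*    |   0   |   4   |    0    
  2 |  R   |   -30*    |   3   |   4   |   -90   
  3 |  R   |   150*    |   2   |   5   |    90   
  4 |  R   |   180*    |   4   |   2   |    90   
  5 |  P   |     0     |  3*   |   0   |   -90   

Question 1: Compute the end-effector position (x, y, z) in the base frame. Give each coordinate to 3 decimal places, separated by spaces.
after link 1: o_1 = (-3.4641, 2.0000, 0.0000)
after link 2: o_2 = (-5.4641, 5.4641, 3.0000)
after link 3: o_3 = (-5.0311, 0.7141, 0.5000)
after link 4: o_4 = (-6.8971, 3.9462, -1.9641)
after link 5: o_5 = (-9.4952, 2.4462, -1.9641)

-9.495 2.446 -1.964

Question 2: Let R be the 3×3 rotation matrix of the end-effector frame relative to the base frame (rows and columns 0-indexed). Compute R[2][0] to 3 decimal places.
End-effector x-axis (col 0 of R) = (-0.4330,0.7500,0.5000)
R[2][0] = 0.5000

0.500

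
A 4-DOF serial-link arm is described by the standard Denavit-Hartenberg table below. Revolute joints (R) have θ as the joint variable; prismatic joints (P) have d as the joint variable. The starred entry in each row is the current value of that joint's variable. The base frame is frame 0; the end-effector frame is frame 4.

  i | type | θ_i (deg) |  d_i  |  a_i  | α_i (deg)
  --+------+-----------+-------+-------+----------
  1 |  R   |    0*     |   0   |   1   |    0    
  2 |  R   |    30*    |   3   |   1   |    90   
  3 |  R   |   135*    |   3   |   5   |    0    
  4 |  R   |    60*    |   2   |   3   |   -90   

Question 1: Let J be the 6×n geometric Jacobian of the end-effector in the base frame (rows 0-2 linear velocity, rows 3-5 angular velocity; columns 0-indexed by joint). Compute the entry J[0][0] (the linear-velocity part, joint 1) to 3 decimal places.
7.047

axis z_0 = ẑ; lever o_n−o_0 = (-1.2054,-7.0468,5.7591)
cross product → J_v[:, 0] = (7.0468,-1.2054,0.0000)
J_ω[:, 0] = z_0
entry J[0][0] = 7.0468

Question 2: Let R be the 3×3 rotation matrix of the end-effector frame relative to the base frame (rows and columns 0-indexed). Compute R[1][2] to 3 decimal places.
0.129

End-effector z-axis (col 2 of R) = (0.2241,0.1294,-0.9659)
R[1][2] = 0.1294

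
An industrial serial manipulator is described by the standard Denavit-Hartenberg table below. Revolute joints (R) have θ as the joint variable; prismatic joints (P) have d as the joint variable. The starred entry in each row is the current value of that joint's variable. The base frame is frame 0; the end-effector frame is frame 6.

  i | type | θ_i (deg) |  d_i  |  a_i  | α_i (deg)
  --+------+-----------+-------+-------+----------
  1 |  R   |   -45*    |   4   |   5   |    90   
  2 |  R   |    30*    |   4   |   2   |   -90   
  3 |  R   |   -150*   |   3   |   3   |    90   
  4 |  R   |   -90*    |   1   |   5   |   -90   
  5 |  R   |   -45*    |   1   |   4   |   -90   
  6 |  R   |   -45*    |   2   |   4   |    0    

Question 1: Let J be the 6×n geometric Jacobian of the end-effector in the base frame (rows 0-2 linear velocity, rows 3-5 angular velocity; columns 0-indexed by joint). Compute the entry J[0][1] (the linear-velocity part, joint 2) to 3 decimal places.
axis z_1 = (-0.7071,-0.7071,0.0000); lever o_n−o_1 = (-3.3734,-1.7056,-10.1987)
cross product → J_v[:, 1] = (7.2116,-7.2116,-1.1794)
J_ω[:, 1] = z_1
entry J[0][1] = 7.2116

7.212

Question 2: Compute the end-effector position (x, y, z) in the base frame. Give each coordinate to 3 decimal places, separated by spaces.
after link 1: o_1 = (3.5355, -3.5355, 4.0000)
after link 2: o_2 = (1.9319, -7.5887, 5.0000)
after link 3: o_3 = (-1.7805, -5.9977, 6.2990)
after link 4: o_4 = (0.2935, -6.8469, 1.7189)
after link 5: o_5 = (1.2756, -5.0721, -1.8707)
after link 6: o_6 = (0.1621, -5.2411, -6.1987)

0.162 -5.241 -6.199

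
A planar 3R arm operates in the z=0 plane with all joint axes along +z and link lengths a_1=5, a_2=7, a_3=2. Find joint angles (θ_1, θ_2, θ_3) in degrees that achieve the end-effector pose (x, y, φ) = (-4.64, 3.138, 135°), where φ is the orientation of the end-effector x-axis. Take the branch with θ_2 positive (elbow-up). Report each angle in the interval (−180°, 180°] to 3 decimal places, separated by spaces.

wrist centre = target − a_3·(cos φ, sin φ) = (-3.2258, 1.7238)
cos θ_2 = (13.3771−5²−7²)/(2·5·7) = -0.8660; θ_2 = 150.0018° (elbow-up)
β = atan2(1.7238,-3.2258) = 151.8810°; ψ = atan2(3.4998,-1.0623) = 106.8844°
θ_1 = β − ψ = 44.9965°
θ_3 = φ − θ_1 − θ_2 = -59.9983° (wrapped to (-180°,180°])

44.997 150.002 -59.998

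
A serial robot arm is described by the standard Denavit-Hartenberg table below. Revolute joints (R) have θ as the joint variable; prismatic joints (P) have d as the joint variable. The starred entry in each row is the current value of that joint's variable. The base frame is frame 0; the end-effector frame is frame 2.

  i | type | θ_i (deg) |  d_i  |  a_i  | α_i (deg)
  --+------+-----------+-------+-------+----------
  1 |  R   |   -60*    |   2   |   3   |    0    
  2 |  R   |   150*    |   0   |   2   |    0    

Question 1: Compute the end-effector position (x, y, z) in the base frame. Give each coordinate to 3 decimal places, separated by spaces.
after link 1: o_1 = (1.5000, -2.5981, 2.0000)
after link 2: o_2 = (1.5000, -0.5981, 2.0000)

1.500 -0.598 2.000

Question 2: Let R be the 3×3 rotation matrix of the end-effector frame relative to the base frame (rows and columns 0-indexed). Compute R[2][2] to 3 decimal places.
1.000

End-effector z-axis (col 2 of R) = (0.0000,0.0000,1.0000)
R[2][2] = 1.0000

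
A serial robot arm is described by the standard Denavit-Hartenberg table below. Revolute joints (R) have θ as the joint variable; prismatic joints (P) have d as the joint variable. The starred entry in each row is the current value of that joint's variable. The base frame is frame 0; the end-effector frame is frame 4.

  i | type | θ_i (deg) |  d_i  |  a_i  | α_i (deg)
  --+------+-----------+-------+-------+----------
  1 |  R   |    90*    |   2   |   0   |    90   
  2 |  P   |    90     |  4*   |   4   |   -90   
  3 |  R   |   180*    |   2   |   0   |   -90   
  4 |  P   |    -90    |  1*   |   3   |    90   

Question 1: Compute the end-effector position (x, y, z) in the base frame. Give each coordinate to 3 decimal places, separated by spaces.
5.000 -5.000 6.000

after link 1: o_1 = (0.0000, 0.0000, 2.0000)
after link 2: o_2 = (4.0000, 0.0000, 6.0000)
after link 3: o_3 = (4.0000, -2.0000, 6.0000)
after link 4: o_4 = (5.0000, -5.0000, 6.0000)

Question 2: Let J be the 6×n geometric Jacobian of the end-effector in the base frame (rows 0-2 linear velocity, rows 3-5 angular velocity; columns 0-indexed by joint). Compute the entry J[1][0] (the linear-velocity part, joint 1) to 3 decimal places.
5.000

axis z_0 = ẑ; lever o_n−o_0 = (5.0000,-5.0000,6.0000)
cross product → J_v[:, 0] = (5.0000,5.0000,-0.0000)
J_ω[:, 0] = z_0
entry J[1][0] = 5.0000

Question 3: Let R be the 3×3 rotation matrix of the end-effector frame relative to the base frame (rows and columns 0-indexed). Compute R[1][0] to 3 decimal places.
-1.000

End-effector x-axis (col 0 of R) = (-0.0000,-1.0000,0.0000)
R[1][0] = -1.0000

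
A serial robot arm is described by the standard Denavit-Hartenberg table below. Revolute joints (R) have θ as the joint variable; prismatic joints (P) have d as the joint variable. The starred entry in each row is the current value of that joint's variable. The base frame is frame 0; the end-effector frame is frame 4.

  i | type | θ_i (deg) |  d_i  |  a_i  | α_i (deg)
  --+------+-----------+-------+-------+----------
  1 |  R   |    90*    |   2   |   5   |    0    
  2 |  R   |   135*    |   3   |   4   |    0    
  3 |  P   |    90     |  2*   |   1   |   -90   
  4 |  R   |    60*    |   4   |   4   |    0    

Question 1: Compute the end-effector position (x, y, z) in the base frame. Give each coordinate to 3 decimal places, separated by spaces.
after link 1: o_1 = (0.0000, 5.0000, 2.0000)
after link 2: o_2 = (-2.8284, 2.1716, 5.0000)
after link 3: o_3 = (-2.1213, 1.4645, 7.0000)
after link 4: o_4 = (2.1213, 2.8787, 3.5359)

2.121 2.879 3.536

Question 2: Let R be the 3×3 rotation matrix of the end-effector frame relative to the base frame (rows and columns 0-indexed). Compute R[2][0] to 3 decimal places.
-0.866

End-effector x-axis (col 0 of R) = (0.3536,-0.3536,-0.8660)
R[2][0] = -0.8660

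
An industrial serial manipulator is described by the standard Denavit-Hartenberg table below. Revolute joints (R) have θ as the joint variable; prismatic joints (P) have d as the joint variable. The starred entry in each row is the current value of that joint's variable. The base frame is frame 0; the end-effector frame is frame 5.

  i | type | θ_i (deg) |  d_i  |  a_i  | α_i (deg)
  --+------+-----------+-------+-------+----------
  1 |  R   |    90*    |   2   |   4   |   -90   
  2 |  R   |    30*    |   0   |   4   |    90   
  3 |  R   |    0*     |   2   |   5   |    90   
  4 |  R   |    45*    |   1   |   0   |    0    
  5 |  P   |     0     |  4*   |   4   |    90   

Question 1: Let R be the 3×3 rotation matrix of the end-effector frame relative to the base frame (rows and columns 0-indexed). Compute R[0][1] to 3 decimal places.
End-effector y-axis (col 1 of R) = (1.0000,-0.0000,0.0000)
R[0][1] = 1.0000

1.000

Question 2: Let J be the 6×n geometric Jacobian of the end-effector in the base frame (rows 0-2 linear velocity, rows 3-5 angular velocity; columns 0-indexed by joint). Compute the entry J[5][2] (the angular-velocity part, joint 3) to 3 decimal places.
axis z_2 = (0.0000,0.5000,0.8660); lever o_n−o_2 = (5.0000,9.1938,0.2673)
cross product → J_v[:, 2] = (-7.8284,4.3301,-2.5000)
J_ω[:, 2] = z_2
entry J[5][2] = 0.8660

0.866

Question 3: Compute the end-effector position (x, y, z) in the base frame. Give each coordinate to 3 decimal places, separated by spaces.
5.000 16.658 0.267

after link 1: o_1 = (0.0000, 4.0000, 2.0000)
after link 2: o_2 = (0.0000, 7.4641, 0.0000)
after link 3: o_3 = (0.0000, 12.7942, -0.7679)
after link 4: o_4 = (1.0000, 12.7942, -0.7679)
after link 5: o_5 = (5.0000, 16.6579, 0.2673)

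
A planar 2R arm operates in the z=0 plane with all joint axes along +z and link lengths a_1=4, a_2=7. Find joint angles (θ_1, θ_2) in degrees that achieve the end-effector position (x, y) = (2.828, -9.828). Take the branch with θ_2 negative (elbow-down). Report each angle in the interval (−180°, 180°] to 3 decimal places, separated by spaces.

cos θ_2 = (104.5872−4²−7²)/(2·4·7) = 0.7069; θ_2 = -45.0156° (elbow-down)
β = atan2(-9.8280,2.8280) = -73.9469°; ψ = atan2(-4.9511,8.9484) = -28.9555°
θ_1 = β − ψ = -44.9913°

-44.991 -45.016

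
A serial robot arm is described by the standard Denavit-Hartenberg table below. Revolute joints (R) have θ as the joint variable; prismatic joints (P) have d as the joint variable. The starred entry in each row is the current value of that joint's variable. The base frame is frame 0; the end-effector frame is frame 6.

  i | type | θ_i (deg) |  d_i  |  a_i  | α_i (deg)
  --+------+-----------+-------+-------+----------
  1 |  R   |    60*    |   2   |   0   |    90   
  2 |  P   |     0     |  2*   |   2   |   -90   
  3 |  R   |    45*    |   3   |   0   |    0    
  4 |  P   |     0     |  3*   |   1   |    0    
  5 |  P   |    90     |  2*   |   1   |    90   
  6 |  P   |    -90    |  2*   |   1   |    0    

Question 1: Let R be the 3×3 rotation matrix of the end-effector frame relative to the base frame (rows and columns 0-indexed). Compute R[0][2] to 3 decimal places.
-0.259

End-effector z-axis (col 2 of R) = (-0.2588,0.9659,0.0000)
R[0][2] = -0.2588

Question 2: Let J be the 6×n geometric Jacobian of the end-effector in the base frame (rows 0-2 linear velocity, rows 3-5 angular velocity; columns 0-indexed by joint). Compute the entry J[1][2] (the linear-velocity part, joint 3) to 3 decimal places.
-1.742

axis z_2 = (0.0000,0.0000,1.0000); lever o_n−o_2 = (-1.7424,2.6390,7.0000)
cross product → J_v[:, 2] = (-2.6390,-1.7424,0.0000)
J_ω[:, 2] = z_2
entry J[1][2] = -1.7424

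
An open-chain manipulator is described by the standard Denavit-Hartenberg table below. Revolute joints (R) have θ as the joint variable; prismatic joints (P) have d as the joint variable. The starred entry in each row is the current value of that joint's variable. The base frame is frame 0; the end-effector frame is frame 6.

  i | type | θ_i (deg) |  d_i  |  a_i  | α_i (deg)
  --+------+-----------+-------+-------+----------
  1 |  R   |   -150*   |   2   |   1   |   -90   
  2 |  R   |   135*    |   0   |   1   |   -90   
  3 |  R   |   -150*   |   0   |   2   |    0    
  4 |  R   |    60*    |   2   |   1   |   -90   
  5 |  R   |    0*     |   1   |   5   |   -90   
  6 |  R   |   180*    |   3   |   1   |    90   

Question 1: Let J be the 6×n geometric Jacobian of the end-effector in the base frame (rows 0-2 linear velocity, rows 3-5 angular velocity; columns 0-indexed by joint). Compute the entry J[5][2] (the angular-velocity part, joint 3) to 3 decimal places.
0.707

axis z_2 = (0.6124,0.3536,0.7071); lever o_n−o_2 = (1.9393,-5.8085,-0.1895)
cross product → J_v[:, 2] = (4.0403,1.4873,-4.2426)
J_ω[:, 2] = z_2
entry J[5][2] = 0.7071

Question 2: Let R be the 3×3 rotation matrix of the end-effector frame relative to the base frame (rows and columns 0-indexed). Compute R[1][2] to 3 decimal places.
-0.354

End-effector z-axis (col 2 of R) = (-0.6124,-0.3536,0.7071)
R[1][2] = -0.3536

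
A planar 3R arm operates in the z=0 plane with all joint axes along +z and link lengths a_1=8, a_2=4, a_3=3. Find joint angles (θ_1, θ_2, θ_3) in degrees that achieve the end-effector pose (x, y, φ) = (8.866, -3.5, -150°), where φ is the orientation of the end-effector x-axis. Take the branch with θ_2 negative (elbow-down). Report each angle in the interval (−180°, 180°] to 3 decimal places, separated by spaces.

wrist centre = target − a_3·(cos φ, sin φ) = (11.4641, -2.0000)
cos θ_2 = (135.4250−8²−4²)/(2·8·4) = 0.8660; θ_2 = -30.0010° (elbow-down)
β = atan2(-2.0000,11.4641) = -9.8961°; ψ = atan2(-2.0001,11.4641) = -9.8964°
θ_1 = β − ψ = 0.0003°
θ_3 = φ − θ_1 − θ_2 = -119.9993° (wrapped to (-180°,180°])

0.000 -30.001 -119.999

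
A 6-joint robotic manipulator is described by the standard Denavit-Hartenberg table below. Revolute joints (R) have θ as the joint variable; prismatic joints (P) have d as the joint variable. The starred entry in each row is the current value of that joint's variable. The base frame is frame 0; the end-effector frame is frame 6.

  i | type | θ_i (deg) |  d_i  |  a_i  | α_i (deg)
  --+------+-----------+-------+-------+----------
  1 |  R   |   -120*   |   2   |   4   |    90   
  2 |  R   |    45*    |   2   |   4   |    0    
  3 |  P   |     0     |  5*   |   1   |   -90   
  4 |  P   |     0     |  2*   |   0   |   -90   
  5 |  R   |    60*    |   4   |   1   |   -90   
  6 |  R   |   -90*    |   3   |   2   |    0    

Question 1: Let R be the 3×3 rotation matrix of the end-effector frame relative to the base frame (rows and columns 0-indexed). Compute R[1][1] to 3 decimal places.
-0.837

End-effector y-axis (col 1 of R) = (-0.4830,-0.8365,-0.2588)
R[1][1] = -0.8365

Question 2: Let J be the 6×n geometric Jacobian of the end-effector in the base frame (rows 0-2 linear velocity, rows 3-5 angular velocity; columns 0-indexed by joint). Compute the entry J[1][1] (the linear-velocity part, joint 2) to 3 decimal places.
axis z_1 = (-0.8660,0.5000,0.0000); lever o_n−o_1 = (-2.0214,-1.5012,1.7932)
cross product → J_v[:, 1] = (0.8966,1.5529,2.3108)
J_ω[:, 1] = z_1
entry J[1][1] = 1.5529

1.553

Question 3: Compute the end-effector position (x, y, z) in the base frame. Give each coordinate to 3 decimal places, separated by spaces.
-4.021 -4.965 3.793

after link 1: o_1 = (-2.0000, -3.4641, 2.0000)
after link 2: o_2 = (-5.1463, -4.9136, 4.8284)
after link 3: o_3 = (-9.8299, -3.0260, 5.5355)
after link 4: o_4 = (-9.1228, -1.8012, 6.9497)
after link 5: o_5 = (-6.1417, -4.6377, 6.6909)
after link 6: o_6 = (-4.0214, -4.9653, 3.7932)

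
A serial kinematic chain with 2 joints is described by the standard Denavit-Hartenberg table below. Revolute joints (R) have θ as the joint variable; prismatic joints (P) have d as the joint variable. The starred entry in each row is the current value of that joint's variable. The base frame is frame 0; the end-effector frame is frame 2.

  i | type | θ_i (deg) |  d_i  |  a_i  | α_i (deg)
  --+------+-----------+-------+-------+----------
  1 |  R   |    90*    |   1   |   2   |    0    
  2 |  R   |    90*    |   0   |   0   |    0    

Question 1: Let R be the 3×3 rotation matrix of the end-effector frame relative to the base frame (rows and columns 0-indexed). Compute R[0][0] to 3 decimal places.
End-effector x-axis (col 0 of R) = (-1.0000,0.0000,0.0000)
R[0][0] = -1.0000

-1.000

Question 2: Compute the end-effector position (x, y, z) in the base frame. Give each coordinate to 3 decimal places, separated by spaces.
after link 1: o_1 = (0.0000, 2.0000, 1.0000)
after link 2: o_2 = (0.0000, 2.0000, 1.0000)

0.000 2.000 1.000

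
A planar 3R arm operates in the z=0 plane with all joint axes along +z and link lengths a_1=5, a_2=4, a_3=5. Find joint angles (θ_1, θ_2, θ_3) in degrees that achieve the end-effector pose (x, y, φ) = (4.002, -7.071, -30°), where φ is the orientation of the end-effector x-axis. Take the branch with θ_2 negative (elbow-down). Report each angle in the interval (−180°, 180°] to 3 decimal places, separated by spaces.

wrist centre = target − a_3·(cos φ, sin φ) = (-0.3281, -4.5710)
cos θ_2 = (21.0017−5²−4²)/(2·5·4) = -0.5000; θ_2 = -119.9972° (elbow-down)
β = atan2(-4.5710,-0.3281) = -94.1059°; ψ = atan2(-3.4642,3.0002) = -49.1058°
θ_1 = β − ψ = -45.0001°
θ_3 = φ − θ_1 − θ_2 = 134.9973° (wrapped to (-180°,180°])

-45.000 -119.997 134.997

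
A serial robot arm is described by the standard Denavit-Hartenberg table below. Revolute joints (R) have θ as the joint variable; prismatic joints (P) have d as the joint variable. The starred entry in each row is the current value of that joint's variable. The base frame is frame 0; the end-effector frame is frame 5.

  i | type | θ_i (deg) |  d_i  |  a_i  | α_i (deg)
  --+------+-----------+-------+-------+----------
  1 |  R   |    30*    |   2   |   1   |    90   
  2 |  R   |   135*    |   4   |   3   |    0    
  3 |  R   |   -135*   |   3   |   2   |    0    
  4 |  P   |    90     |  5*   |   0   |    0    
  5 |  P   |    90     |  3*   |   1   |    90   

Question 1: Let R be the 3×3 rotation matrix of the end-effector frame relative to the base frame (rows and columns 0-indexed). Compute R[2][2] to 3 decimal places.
1.000

End-effector z-axis (col 2 of R) = (0.0000,0.0000,1.0000)
R[2][2] = 1.0000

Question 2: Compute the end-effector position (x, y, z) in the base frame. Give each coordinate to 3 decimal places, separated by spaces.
after link 1: o_1 = (0.8660, 0.5000, 2.0000)
after link 2: o_2 = (1.0289, -4.0248, 4.1213)
after link 3: o_3 = (4.2610, -5.6228, 4.1213)
after link 4: o_4 = (6.7610, -9.9530, 4.1213)
after link 5: o_5 = (7.3949, -13.0510, 4.1213)

7.395 -13.051 4.121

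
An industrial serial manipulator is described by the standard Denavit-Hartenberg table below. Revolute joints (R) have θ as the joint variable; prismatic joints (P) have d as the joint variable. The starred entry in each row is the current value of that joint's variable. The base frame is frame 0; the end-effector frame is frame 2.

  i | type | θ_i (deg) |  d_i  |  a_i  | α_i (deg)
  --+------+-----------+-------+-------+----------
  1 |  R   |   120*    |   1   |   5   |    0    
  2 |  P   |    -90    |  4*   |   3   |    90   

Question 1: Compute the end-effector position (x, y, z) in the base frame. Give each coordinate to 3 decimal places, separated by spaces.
0.098 5.830 5.000

after link 1: o_1 = (-2.5000, 4.3301, 1.0000)
after link 2: o_2 = (0.0981, 5.8301, 5.0000)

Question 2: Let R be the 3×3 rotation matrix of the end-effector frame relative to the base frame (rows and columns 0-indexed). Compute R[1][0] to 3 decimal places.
0.500

End-effector x-axis (col 0 of R) = (0.8660,0.5000,0.0000)
R[1][0] = 0.5000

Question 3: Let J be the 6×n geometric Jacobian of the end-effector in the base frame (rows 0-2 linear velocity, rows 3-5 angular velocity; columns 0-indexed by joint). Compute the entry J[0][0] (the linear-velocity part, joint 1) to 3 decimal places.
-5.830

axis z_0 = ẑ; lever o_n−o_0 = (0.0981,5.8301,5.0000)
cross product → J_v[:, 0] = (-5.8301,0.0981,0.0000)
J_ω[:, 0] = z_0
entry J[0][0] = -5.8301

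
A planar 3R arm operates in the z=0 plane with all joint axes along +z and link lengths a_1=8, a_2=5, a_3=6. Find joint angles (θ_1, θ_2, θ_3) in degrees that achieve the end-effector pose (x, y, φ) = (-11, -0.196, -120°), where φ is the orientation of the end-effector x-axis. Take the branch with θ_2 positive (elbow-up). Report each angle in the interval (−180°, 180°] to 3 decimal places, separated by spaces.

115.989 89.999 34.012

wrist centre = target − a_3·(cos φ, sin φ) = (-8.0000, 5.0002)
cos θ_2 = (89.0015−8²−5²)/(2·8·5) = 0.0000; θ_2 = 89.9989° (elbow-up)
β = atan2(5.0002,-8.0000) = 147.9938°; ψ = atan2(5.0000,8.0001) = 32.0051°
θ_1 = β − ψ = 115.9888°
θ_3 = φ − θ_1 − θ_2 = 34.0123° (wrapped to (-180°,180°])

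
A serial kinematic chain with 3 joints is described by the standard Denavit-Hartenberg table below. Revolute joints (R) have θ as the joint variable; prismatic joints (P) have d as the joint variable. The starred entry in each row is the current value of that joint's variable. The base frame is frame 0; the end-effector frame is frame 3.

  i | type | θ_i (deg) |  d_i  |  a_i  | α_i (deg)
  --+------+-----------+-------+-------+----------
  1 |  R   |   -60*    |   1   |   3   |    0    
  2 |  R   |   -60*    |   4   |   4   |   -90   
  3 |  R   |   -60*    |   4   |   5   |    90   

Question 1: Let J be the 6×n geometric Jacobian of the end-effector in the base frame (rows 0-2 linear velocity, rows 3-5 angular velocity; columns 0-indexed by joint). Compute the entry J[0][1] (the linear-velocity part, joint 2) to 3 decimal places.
axis z_1 = (0.0000,0.0000,1.0000); lever o_n−o_1 = (0.2141,-7.6292,8.3301)
cross product → J_v[:, 1] = (7.6292,0.2141,-0.0000)
J_ω[:, 1] = z_1
entry J[0][1] = 7.6292

7.629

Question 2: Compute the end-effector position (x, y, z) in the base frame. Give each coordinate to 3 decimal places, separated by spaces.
1.714 -10.227 9.330

after link 1: o_1 = (1.5000, -2.5981, 1.0000)
after link 2: o_2 = (-0.5000, -6.0622, 5.0000)
after link 3: o_3 = (1.7141, -10.2272, 9.3301)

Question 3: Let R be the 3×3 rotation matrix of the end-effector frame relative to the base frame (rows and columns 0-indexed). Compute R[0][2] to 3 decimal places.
0.433

End-effector z-axis (col 2 of R) = (0.4330,0.7500,0.5000)
R[0][2] = 0.4330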